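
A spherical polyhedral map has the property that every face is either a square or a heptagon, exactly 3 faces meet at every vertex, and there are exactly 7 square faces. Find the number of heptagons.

2

Let x be the number of heptagons; then F = 7 + x.
Edge–face incidences: 2E = 4·7 + 7·x = 28 + 7x.
Every vertex has degree 3, so 3V = 2E.
Euler: V − E + F = 2 ⇒ (2E)/3 − E + (7 + x) = 2.
Multiply by 6: 2·(2E) − 3·(2E) + 6·(7 + x) = 12, i.e. 42 + 6x − (28 + 7x) = 12.
Collecting terms: −x + 14 = 12, so −x = −2, so x = 2.
Then 2E = 28 + 7·2 = 42, so E = 21, V = 2E/3 = 14, F = 7 + 2 = 9.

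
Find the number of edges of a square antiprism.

16

An antiprism on an n-gon has two n-gon caps and 2n triangles: V = 2·4 = 8, E = 4·4 = 16, F = 2·4 + 2 = 10.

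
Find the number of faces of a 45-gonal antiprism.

An antiprism on an n-gon has two n-gon caps and 2n triangles: V = 2·45 = 90, E = 4·45 = 180, F = 2·45 + 2 = 92.

92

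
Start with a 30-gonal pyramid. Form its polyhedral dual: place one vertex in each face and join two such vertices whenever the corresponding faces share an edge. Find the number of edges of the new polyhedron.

The base solid has V = 31, E = 60, F = 31.
The dual swaps V and F and preserves E: V′ = F = 31, E′ = E = 60, F′ = V = 31.

60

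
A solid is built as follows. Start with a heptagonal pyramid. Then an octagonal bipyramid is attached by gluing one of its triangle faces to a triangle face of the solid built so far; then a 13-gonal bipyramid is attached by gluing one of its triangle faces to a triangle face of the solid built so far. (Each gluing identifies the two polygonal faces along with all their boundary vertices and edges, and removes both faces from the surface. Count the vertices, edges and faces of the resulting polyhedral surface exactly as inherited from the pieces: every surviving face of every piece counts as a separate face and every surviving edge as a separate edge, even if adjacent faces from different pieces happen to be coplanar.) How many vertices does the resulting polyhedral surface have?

A heptagonal pyramid: V=8, E=14, F=8.
Attach an octagonal bipyramid (V=10, E=24, F=16) along a 3-gon: merge 3 vertices and 3 edges, delete both glued faces → V=15, E=35, F=22.
Attach a 13-gonal bipyramid (V=15, E=39, F=26) along a 3-gon: merge 3 vertices and 3 edges, delete both glued faces → V=27, E=71, F=46.
Check: V − E + F = 27 − 71 + 46 = 2.

27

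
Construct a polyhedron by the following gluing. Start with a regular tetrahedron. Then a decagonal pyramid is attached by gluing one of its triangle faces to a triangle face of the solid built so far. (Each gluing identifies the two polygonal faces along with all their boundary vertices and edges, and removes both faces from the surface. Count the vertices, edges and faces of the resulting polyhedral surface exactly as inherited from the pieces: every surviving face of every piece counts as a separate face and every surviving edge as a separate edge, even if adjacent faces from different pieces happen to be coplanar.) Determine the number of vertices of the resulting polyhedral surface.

12

A regular tetrahedron: V=4, E=6, F=4.
Attach a decagonal pyramid (V=11, E=20, F=11) along a 3-gon: merge 3 vertices and 3 edges, delete both glued faces → V=12, E=23, F=13.
Check: V − E + F = 12 − 23 + 13 = 2.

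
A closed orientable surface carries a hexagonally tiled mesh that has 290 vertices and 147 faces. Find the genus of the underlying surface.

3

Every face is a hexagon, so 2E = 6·147 = 882, giving E = 441.
χ = V − E + F = 290 − 441 + 147 = -4.
For a closed orientable surface χ = 2 − 2g, so g = (2 − (-4))/2 = 3.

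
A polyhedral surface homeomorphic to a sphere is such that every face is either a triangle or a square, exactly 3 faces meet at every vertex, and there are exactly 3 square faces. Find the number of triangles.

Let x be the number of triangles; then F = 3 + x.
Edge–face incidences: 2E = 4·3 + 3·x = 12 + 3x.
Every vertex has degree 3, so 3V = 2E.
Euler: V − E + F = 2 ⇒ (2E)/3 − E + (3 + x) = 2.
Multiply by 6: 2·(2E) − 3·(2E) + 6·(3 + x) = 12, i.e. 18 + 6x − (12 + 3x) = 12.
Collecting terms: 3x + 6 = 12, so 3x = 6, so x = 2.
Then 2E = 12 + 3·2 = 18, so E = 9, V = 2E/3 = 6, F = 3 + 2 = 5.

2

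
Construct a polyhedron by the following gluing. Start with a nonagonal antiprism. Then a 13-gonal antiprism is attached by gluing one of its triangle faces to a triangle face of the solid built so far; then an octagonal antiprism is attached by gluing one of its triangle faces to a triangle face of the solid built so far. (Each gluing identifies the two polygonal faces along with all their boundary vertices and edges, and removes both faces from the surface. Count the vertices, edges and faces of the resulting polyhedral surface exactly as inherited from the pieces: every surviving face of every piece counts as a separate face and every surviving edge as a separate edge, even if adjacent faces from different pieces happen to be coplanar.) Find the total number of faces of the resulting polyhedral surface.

A nonagonal antiprism: V=18, E=36, F=20.
Attach a 13-gonal antiprism (V=26, E=52, F=28) along a 3-gon: merge 3 vertices and 3 edges, delete both glued faces → V=41, E=85, F=46.
Attach an octagonal antiprism (V=16, E=32, F=18) along a 3-gon: merge 3 vertices and 3 edges, delete both glued faces → V=54, E=114, F=62.
Check: V − E + F = 54 − 114 + 62 = 2.

62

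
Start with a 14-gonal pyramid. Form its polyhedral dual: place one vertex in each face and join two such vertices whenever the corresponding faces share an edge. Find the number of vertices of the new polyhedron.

15

The base solid has V = 15, E = 28, F = 15.
The dual swaps V and F and preserves E: V′ = F = 15, E′ = E = 28, F′ = V = 15.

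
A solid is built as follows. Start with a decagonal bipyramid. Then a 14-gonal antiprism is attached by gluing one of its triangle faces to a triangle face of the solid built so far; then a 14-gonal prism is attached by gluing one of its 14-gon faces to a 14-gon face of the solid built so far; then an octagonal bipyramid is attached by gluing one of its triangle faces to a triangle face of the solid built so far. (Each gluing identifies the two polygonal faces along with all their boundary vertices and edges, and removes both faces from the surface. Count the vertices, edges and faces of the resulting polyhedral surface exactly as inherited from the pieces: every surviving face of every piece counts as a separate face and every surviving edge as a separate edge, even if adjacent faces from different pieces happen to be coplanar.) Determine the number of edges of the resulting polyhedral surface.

A decagonal bipyramid: V=12, E=30, F=20.
Attach a 14-gonal antiprism (V=28, E=56, F=30) along a 3-gon: merge 3 vertices and 3 edges, delete both glued faces → V=37, E=83, F=48.
Attach a 14-gonal prism (V=28, E=42, F=16) along a 14-gon: merge 14 vertices and 14 edges, delete both glued faces → V=51, E=111, F=62.
Attach an octagonal bipyramid (V=10, E=24, F=16) along a 3-gon: merge 3 vertices and 3 edges, delete both glued faces → V=58, E=132, F=76.
Check: V − E + F = 58 − 132 + 76 = 2.

132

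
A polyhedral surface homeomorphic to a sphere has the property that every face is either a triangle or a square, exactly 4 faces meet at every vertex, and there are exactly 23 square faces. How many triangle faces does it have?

Let x be the number of triangles; then F = 23 + x.
Edge–face incidences: 2E = 4·23 + 3·x = 92 + 3x.
Every vertex has degree 4, so 4V = 2E.
Euler: V − E + F = 2 ⇒ (2E)/4 − E + (23 + x) = 2.
Multiply by 8: 2·(2E) − 4·(2E) + 8·(23 + x) = 16, i.e. 184 + 8x − 2·(92 + 3x) = 16.
Collecting terms: 2x = 16, so x = 8.
Then 2E = 92 + 3·8 = 116, so E = 58, V = 2E/4 = 29, F = 23 + 8 = 31.

8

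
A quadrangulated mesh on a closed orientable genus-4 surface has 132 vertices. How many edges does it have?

χ = 2 − 2·4 = -6, and every face is a square so 4F = 2E.
V − E + F = -6 with E = 4F/2 gives 132 − (4/2 − 1)·F = -6, so F = 138 and E = 276.

276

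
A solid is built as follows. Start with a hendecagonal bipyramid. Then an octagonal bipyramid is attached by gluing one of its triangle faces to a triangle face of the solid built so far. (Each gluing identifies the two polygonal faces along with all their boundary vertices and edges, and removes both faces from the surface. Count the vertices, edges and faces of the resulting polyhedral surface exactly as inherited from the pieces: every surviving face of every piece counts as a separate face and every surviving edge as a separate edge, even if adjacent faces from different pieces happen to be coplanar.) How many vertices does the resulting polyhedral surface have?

20

A hendecagonal bipyramid: V=13, E=33, F=22.
Attach an octagonal bipyramid (V=10, E=24, F=16) along a 3-gon: merge 3 vertices and 3 edges, delete both glued faces → V=20, E=54, F=36.
Check: V − E + F = 20 − 54 + 36 = 2.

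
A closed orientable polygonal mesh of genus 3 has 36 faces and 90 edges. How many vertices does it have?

For a closed orientable surface of genus 3, χ = 2 − 2·3 = -4.
V = -4 + E − F = -4 + 90 − 36 = 50.

50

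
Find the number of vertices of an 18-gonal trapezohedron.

The n-trapezohedron (dual of the n-antiprism) has V = 2·18 + 2 = 38, E = 4·18 = 72, F = 2·18 = 36.

38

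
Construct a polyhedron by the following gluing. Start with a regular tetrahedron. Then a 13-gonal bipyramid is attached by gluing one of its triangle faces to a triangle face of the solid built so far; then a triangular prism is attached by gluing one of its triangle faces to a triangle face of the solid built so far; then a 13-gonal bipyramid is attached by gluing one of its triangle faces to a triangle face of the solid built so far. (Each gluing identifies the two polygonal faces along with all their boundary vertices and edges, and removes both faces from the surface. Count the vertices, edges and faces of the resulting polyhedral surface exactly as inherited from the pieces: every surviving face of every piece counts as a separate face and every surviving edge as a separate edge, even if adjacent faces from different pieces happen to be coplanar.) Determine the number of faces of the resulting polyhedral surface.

A regular tetrahedron: V=4, E=6, F=4.
Attach a 13-gonal bipyramid (V=15, E=39, F=26) along a 3-gon: merge 3 vertices and 3 edges, delete both glued faces → V=16, E=42, F=28.
Attach a triangular prism (V=6, E=9, F=5) along a 3-gon: merge 3 vertices and 3 edges, delete both glued faces → V=19, E=48, F=31.
Attach a 13-gonal bipyramid (V=15, E=39, F=26) along a 3-gon: merge 3 vertices and 3 edges, delete both glued faces → V=31, E=84, F=55.
Check: V − E + F = 31 − 84 + 55 = 2.

55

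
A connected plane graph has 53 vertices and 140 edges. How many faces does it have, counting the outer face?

Euler's formula for a connected plane graph: V − E + F = 2, so F = 2 − 53 + 140 = 89.

89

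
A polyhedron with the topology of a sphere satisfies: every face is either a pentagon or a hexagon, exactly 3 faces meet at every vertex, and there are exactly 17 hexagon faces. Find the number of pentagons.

Let x be the number of pentagons; then F = 17 + x.
Edge–face incidences: 2E = 6·17 + 5·x = 102 + 5x.
Every vertex has degree 3, so 3V = 2E.
Euler: V − E + F = 2 ⇒ (2E)/3 − E + (17 + x) = 2.
Multiply by 6: 2·(2E) − 3·(2E) + 6·(17 + x) = 12, i.e. 102 + 6x − (102 + 5x) = 12.
Collecting terms: x = 12.
Then 2E = 102 + 5·12 = 162, so E = 81, V = 2E/3 = 54, F = 17 + 12 = 29.

12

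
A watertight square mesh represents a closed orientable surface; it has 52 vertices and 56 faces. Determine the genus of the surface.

3

Every face is a square, so 2E = 4·56 = 224, giving E = 112.
χ = V − E + F = 52 − 112 + 56 = -4.
For a closed orientable surface χ = 2 − 2g, so g = (2 − (-4))/2 = 3.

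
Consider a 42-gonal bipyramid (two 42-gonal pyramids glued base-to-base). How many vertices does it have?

44

A bipyramid over an n-gon has 2n triangular faces and n + 2 vertices: V = 42 + 2 = 44, E = 3·42 = 126, F = 2·42 = 84.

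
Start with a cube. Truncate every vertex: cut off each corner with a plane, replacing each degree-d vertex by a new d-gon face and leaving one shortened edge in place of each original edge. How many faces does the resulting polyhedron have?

The base solid has V = 8, E = 12, F = 6.
Truncation replaces each original edge-end by a new vertex, so V′ = 2E = 24.
Each original edge survives, and each old vertex of degree d contributes d new edges; summing degrees gives Σd = 2E, so E′ = E + 2E = 3E = 36.
Each original face survives and each original vertex becomes one new face: F′ = F + V = 14.

14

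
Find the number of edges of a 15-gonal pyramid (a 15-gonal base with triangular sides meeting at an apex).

30

A pyramid on an n-gon base has one n-gon and n triangles: V = 15 + 1 = 16, E = 2·15 = 30, F = 15 + 1 = 16.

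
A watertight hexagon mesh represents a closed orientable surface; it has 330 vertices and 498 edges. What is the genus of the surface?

Every face is a hexagon and each edge borders two faces, so 6F = 2·498, giving F = 166.
χ = V − E + F = 330 − 498 + 166 = -2.
For a closed orientable surface χ = 2 − 2g, so g = (2 − (-2))/2 = 2.

2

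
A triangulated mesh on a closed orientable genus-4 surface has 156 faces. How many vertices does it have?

72

χ = 2 − 2·4 = -6, and every face is a triangle so 3F = 2E.
E = 3·156/2 = 234. Then V = -6 + E − F = -6 + 234 − 156 = 72.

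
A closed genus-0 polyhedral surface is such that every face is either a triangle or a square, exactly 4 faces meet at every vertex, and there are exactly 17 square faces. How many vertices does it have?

23

Let x be the number of triangles; then F = 17 + x.
Edge–face incidences: 2E = 4·17 + 3·x = 68 + 3x.
Every vertex has degree 4, so 4V = 2E.
Euler: V − E + F = 2 ⇒ (2E)/4 − E + (17 + x) = 2.
Multiply by 8: 2·(2E) − 4·(2E) + 8·(17 + x) = 16, i.e. 136 + 8x − 2·(68 + 3x) = 16.
Collecting terms: 2x = 16, so x = 8.
Then 2E = 68 + 3·8 = 92, so E = 46, V = 2E/4 = 23, F = 17 + 8 = 25.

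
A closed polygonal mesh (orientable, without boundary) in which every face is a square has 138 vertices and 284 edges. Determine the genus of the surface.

Every face is a square and each edge borders two faces, so 4F = 2·284, giving F = 142.
χ = V − E + F = 138 − 284 + 142 = -4.
For a closed orientable surface χ = 2 − 2g, so g = (2 − (-4))/2 = 3.

3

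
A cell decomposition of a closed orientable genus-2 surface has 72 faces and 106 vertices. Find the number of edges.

For a closed orientable surface of genus 2, χ = 2 − 2·2 = -2.
E = V + F − (-2) = 106 + 72 − (-2) = 180.

180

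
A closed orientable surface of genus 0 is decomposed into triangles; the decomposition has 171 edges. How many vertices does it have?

χ = 2 − 2·0 = 2, and every face is a triangle so 3F = 2E.
F = 2E/3 = 114. Then V = 2 + E − F = 2 + 171 − 114 = 59.

59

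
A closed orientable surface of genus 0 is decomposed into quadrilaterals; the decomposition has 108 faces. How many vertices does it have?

χ = 2 − 2·0 = 2, and every face is a square so 4F = 2E.
E = 4·108/2 = 216. Then V = 2 + E − F = 2 + 216 − 108 = 110.

110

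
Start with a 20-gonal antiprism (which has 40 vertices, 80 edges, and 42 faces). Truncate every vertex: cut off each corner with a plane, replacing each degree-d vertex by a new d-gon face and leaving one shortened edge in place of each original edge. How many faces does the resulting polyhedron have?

Truncation replaces each original edge-end by a new vertex, so V′ = 2E = 160.
Each original edge survives, and each old vertex of degree d contributes d new edges; summing degrees gives Σd = 2E, so E′ = E + 2E = 3E = 240.
Each original face survives and each original vertex becomes one new face: F′ = F + V = 82.

82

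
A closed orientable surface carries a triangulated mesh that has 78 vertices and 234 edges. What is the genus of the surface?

Every face is a triangle and each edge borders two faces, so 3F = 2·234, giving F = 156.
χ = V − E + F = 78 − 234 + 156 = 0.
For a closed orientable surface χ = 2 − 2g, so g = (2 − (0))/2 = 1.

1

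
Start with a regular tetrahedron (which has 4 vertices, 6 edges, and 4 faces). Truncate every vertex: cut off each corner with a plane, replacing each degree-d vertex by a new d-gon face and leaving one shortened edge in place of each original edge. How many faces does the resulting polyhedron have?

Truncation replaces each original edge-end by a new vertex, so V′ = 2E = 12.
Each original edge survives, and each old vertex of degree d contributes d new edges; summing degrees gives Σd = 2E, so E′ = E + 2E = 3E = 18.
Each original face survives and each original vertex becomes one new face: F′ = F + V = 8.

8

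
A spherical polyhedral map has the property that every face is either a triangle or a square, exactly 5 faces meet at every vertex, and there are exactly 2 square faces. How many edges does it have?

Let x be the number of triangles; then F = 2 + x.
Edge–face incidences: 2E = 4·2 + 3·x = 8 + 3x.
Every vertex has degree 5, so 5V = 2E.
Euler: V − E + F = 2 ⇒ (2E)/5 − E + (2 + x) = 2.
Multiply by 10: 2·(2E) − 5·(2E) + 10·(2 + x) = 20, i.e. 20 + 10x − 3·(8 + 3x) = 20.
Collecting terms: x − 4 = 20, so x = 24.
Then 2E = 8 + 3·24 = 80, so E = 40, V = 2E/5 = 16, F = 2 + 24 = 26.

40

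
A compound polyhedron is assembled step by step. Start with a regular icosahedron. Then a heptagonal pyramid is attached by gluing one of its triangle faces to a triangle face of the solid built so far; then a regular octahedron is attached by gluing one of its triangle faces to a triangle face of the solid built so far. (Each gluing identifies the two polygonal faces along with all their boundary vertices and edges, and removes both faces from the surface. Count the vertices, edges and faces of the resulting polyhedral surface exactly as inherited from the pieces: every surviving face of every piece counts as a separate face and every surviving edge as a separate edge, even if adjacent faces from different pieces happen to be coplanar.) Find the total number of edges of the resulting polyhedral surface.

50

A regular icosahedron: V=12, E=30, F=20.
Attach a heptagonal pyramid (V=8, E=14, F=8) along a 3-gon: merge 3 vertices and 3 edges, delete both glued faces → V=17, E=41, F=26.
Attach a regular octahedron (V=6, E=12, F=8) along a 3-gon: merge 3 vertices and 3 edges, delete both glued faces → V=20, E=50, F=32.
Check: V − E + F = 20 − 50 + 32 = 2.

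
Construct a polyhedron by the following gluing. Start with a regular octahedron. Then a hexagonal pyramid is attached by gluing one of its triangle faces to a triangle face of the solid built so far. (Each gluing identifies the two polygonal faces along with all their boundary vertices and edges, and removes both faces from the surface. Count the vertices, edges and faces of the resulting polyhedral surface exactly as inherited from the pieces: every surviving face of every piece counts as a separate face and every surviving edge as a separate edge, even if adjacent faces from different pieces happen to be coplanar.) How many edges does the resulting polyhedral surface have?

A regular octahedron: V=6, E=12, F=8.
Attach a hexagonal pyramid (V=7, E=12, F=7) along a 3-gon: merge 3 vertices and 3 edges, delete both glued faces → V=10, E=21, F=13.
Check: V − E + F = 10 − 21 + 13 = 2.

21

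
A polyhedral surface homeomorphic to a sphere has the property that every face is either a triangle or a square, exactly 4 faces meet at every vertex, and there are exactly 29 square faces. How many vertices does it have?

35

Let x be the number of triangles; then F = 29 + x.
Edge–face incidences: 2E = 4·29 + 3·x = 116 + 3x.
Every vertex has degree 4, so 4V = 2E.
Euler: V − E + F = 2 ⇒ (2E)/4 − E + (29 + x) = 2.
Multiply by 8: 2·(2E) − 4·(2E) + 8·(29 + x) = 16, i.e. 232 + 8x − 2·(116 + 3x) = 16.
Collecting terms: 2x = 16, so x = 8.
Then 2E = 116 + 3·8 = 140, so E = 70, V = 2E/4 = 35, F = 29 + 8 = 37.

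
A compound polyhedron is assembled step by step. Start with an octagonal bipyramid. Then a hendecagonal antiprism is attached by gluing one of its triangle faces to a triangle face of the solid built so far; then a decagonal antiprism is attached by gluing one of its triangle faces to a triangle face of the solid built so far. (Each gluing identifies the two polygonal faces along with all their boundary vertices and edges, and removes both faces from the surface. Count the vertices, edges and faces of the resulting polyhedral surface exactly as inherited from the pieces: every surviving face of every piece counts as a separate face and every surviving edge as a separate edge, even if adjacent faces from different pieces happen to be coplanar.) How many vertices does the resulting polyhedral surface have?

An octagonal bipyramid: V=10, E=24, F=16.
Attach a hendecagonal antiprism (V=22, E=44, F=24) along a 3-gon: merge 3 vertices and 3 edges, delete both glued faces → V=29, E=65, F=38.
Attach a decagonal antiprism (V=20, E=40, F=22) along a 3-gon: merge 3 vertices and 3 edges, delete both glued faces → V=46, E=102, F=58.
Check: V − E + F = 46 − 102 + 58 = 2.

46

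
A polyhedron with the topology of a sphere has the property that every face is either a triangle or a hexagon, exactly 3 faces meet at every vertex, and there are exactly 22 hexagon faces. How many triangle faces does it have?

4

Let x be the number of triangles; then F = 22 + x.
Edge–face incidences: 2E = 6·22 + 3·x = 132 + 3x.
Every vertex has degree 3, so 3V = 2E.
Euler: V − E + F = 2 ⇒ (2E)/3 − E + (22 + x) = 2.
Multiply by 6: 2·(2E) − 3·(2E) + 6·(22 + x) = 12, i.e. 132 + 6x − (132 + 3x) = 12.
Collecting terms: 3x = 12, so x = 4.
Then 2E = 132 + 3·4 = 144, so E = 72, V = 2E/3 = 48, F = 22 + 4 = 26.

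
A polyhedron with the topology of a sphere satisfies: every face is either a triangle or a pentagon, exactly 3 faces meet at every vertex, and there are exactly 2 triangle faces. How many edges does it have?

Let x be the number of pentagons; then F = 2 + x.
Edge–face incidences: 2E = 3·2 + 5·x = 6 + 5x.
Every vertex has degree 3, so 3V = 2E.
Euler: V − E + F = 2 ⇒ (2E)/3 − E + (2 + x) = 2.
Multiply by 6: 2·(2E) − 3·(2E) + 6·(2 + x) = 12, i.e. 12 + 6x − (6 + 5x) = 12.
Collecting terms: x + 6 = 12, so x = 6.
Then 2E = 6 + 5·6 = 36, so E = 18, V = 2E/3 = 12, F = 2 + 6 = 8.

18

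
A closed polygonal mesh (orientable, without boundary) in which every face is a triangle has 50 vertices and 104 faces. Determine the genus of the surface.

2

Every face is a triangle, so 2E = 3·104 = 312, giving E = 156.
χ = V − E + F = 50 − 156 + 104 = -2.
For a closed orientable surface χ = 2 − 2g, so g = (2 − (-2))/2 = 2.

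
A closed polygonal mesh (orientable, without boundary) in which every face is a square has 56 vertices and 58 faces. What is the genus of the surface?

2

Every face is a square, so 2E = 4·58 = 232, giving E = 116.
χ = V − E + F = 56 − 116 + 58 = -2.
For a closed orientable surface χ = 2 − 2g, so g = (2 − (-2))/2 = 2.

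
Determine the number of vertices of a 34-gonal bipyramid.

A bipyramid over an n-gon has 2n triangular faces and n + 2 vertices: V = 34 + 2 = 36, E = 3·34 = 102, F = 2·34 = 68.

36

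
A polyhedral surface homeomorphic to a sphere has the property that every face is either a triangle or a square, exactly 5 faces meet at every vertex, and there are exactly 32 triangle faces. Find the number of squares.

Let x be the number of squares; then F = 32 + x.
Edge–face incidences: 2E = 3·32 + 4·x = 96 + 4x.
Every vertex has degree 5, so 5V = 2E.
Euler: V − E + F = 2 ⇒ (2E)/5 − E + (32 + x) = 2.
Multiply by 10: 2·(2E) − 5·(2E) + 10·(32 + x) = 20, i.e. 320 + 10x − 3·(96 + 4x) = 20.
Collecting terms: −2x + 32 = 20, so −2x = −12, so x = 6.
Then 2E = 96 + 4·6 = 120, so E = 60, V = 2E/5 = 24, F = 32 + 6 = 38.

6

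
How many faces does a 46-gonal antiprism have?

An antiprism on an n-gon has two n-gon caps and 2n triangles: V = 2·46 = 92, E = 4·46 = 184, F = 2·46 + 2 = 94.

94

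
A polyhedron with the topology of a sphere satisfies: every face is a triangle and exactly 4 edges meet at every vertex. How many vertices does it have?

6

Each face has 3 edges and each edge borders two faces, so 2E = 3F.
Each vertex has degree 4, so 4V = 2E and hence V = 3F/4.
Euler: V − E + F = 2 ⇒ (3F/4) − (3F/2) + F = 2.
Multiply by 8: (6 − 12 + 8)F = 16, i.e. 2F = 16.
So F = 8, E = 3·8/2 = 12, V = 3·8/4 = 6.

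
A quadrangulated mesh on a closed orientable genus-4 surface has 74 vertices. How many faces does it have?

χ = 2 − 2·4 = -6, and every face is a square so 4F = 2E.
V − E + F = -6 with E = 4F/2 gives 74 − (4/2 − 1)·F = -6, so F = 80 and E = 160.

80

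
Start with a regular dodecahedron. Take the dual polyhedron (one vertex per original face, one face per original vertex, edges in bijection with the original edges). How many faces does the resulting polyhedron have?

The base solid has V = 20, E = 30, F = 12.
The dual swaps V and F and preserves E: V′ = F = 12, E′ = E = 30, F′ = V = 20.

20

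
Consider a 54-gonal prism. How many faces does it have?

56

A prism on an n-gon has two n-gon bases and n rectangular sides: V = 2·54 = 108, E = 3·54 = 162, F = 54 + 2 = 56.
Check: V − E + F = 108 − 162 + 56 = 2.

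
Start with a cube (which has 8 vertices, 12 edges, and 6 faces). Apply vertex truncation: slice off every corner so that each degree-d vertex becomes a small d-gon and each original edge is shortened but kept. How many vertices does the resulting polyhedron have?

Truncation replaces each original edge-end by a new vertex, so V′ = 2E = 24.
Each original edge survives, and each old vertex of degree d contributes d new edges; summing degrees gives Σd = 2E, so E′ = E + 2E = 3E = 36.
Each original face survives and each original vertex becomes one new face: F′ = F + V = 14.

24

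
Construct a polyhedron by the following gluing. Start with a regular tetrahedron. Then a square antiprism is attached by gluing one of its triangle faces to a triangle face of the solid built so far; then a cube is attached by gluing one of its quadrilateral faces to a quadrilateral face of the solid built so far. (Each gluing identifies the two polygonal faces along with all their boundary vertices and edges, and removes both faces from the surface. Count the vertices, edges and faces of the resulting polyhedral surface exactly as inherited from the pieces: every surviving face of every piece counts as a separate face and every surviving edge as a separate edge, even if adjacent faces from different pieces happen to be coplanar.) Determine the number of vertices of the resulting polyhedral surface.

A regular tetrahedron: V=4, E=6, F=4.
Attach a square antiprism (V=8, E=16, F=10) along a 3-gon: merge 3 vertices and 3 edges, delete both glued faces → V=9, E=19, F=12.
Attach a cube (V=8, E=12, F=6) along a 4-gon: merge 4 vertices and 4 edges, delete both glued faces → V=13, E=27, F=16.
Check: V − E + F = 13 − 27 + 16 = 2.

13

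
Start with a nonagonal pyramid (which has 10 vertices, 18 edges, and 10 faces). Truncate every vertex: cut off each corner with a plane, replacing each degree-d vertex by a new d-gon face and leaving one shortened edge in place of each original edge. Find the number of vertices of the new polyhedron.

36

Truncation replaces each original edge-end by a new vertex, so V′ = 2E = 36.
Each original edge survives, and each old vertex of degree d contributes d new edges; summing degrees gives Σd = 2E, so E′ = E + 2E = 3E = 54.
Each original face survives and each original vertex becomes one new face: F′ = F + V = 20.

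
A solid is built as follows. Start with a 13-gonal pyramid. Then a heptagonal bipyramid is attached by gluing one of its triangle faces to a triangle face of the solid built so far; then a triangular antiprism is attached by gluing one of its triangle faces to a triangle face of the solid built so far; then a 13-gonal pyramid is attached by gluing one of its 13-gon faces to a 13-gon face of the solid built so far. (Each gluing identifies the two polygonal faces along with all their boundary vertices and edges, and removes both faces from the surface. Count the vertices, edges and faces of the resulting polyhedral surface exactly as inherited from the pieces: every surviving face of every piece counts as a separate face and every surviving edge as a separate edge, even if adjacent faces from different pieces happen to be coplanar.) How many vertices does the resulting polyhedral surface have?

24

A 13-gonal pyramid: V=14, E=26, F=14.
Attach a heptagonal bipyramid (V=9, E=21, F=14) along a 3-gon: merge 3 vertices and 3 edges, delete both glued faces → V=20, E=44, F=26.
Attach a triangular antiprism (V=6, E=12, F=8) along a 3-gon: merge 3 vertices and 3 edges, delete both glued faces → V=23, E=53, F=32.
Attach a 13-gonal pyramid (V=14, E=26, F=14) along a 13-gon: merge 13 vertices and 13 edges, delete both glued faces → V=24, E=66, F=44.
Check: V − E + F = 24 − 66 + 44 = 2.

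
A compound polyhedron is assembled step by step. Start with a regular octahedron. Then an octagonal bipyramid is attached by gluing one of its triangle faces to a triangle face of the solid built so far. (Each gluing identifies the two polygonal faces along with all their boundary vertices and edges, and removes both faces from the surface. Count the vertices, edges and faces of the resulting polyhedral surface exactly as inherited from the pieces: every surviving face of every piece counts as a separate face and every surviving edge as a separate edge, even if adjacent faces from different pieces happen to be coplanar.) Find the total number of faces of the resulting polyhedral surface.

A regular octahedron: V=6, E=12, F=8.
Attach an octagonal bipyramid (V=10, E=24, F=16) along a 3-gon: merge 3 vertices and 3 edges, delete both glued faces → V=13, E=33, F=22.
Check: V − E + F = 13 − 33 + 22 = 2.

22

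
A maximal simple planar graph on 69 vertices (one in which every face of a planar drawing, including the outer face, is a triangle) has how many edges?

201

In a plane triangulation 3F = 2E and V − E + F = 2, so E = 3V − 6 = 3·69 − 6 = 201.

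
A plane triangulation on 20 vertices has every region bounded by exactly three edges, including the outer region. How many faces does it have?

In a plane triangulation 3F = 2E and V − E + F = 2, so F = 2V − 4 = 2·20 − 4 = 36.

36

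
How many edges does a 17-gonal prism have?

51

A prism on an n-gon has two n-gon bases and n rectangular sides: V = 2·17 = 34, E = 3·17 = 51, F = 17 + 2 = 19.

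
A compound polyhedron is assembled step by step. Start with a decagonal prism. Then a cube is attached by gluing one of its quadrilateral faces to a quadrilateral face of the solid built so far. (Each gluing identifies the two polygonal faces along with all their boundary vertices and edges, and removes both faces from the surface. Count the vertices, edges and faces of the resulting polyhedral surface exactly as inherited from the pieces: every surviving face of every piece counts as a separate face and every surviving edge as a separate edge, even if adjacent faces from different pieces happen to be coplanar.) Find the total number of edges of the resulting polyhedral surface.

A decagonal prism: V=20, E=30, F=12.
Attach a cube (V=8, E=12, F=6) along a 4-gon: merge 4 vertices and 4 edges, delete both glued faces → V=24, E=38, F=16.
Check: V − E + F = 24 − 38 + 16 = 2.

38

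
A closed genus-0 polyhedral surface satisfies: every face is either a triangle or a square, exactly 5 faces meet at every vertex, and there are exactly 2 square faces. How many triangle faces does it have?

Let x be the number of triangles; then F = 2 + x.
Edge–face incidences: 2E = 4·2 + 3·x = 8 + 3x.
Every vertex has degree 5, so 5V = 2E.
Euler: V − E + F = 2 ⇒ (2E)/5 − E + (2 + x) = 2.
Multiply by 10: 2·(2E) − 5·(2E) + 10·(2 + x) = 20, i.e. 20 + 10x − 3·(8 + 3x) = 20.
Collecting terms: x − 4 = 20, so x = 24.
Then 2E = 8 + 3·24 = 80, so E = 40, V = 2E/5 = 16, F = 2 + 24 = 26.

24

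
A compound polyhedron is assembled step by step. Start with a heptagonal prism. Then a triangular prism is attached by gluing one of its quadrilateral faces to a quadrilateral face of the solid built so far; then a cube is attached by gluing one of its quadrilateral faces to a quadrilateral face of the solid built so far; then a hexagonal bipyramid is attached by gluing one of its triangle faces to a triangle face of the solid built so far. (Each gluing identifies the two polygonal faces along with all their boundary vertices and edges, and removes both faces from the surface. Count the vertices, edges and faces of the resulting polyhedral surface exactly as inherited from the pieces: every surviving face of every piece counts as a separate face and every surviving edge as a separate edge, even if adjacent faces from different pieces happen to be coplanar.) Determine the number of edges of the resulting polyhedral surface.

A heptagonal prism: V=14, E=21, F=9.
Attach a triangular prism (V=6, E=9, F=5) along a 4-gon: merge 4 vertices and 4 edges, delete both glued faces → V=16, E=26, F=12.
Attach a cube (V=8, E=12, F=6) along a 4-gon: merge 4 vertices and 4 edges, delete both glued faces → V=20, E=34, F=16.
Attach a hexagonal bipyramid (V=8, E=18, F=12) along a 3-gon: merge 3 vertices and 3 edges, delete both glued faces → V=25, E=49, F=26.
Check: V − E + F = 25 − 49 + 26 = 2.

49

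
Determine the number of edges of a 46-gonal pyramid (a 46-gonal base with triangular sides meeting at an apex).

92

A pyramid on an n-gon base has one n-gon and n triangles: V = 46 + 1 = 47, E = 2·46 = 92, F = 46 + 1 = 47.
Check: V − E + F = 47 − 92 + 47 = 2.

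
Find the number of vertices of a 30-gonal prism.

60

A prism on an n-gon has two n-gon bases and n rectangular sides: V = 2·30 = 60, E = 3·30 = 90, F = 30 + 2 = 32.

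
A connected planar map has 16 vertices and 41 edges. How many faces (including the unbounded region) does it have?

27

Euler's formula for a connected plane graph: V − E + F = 2, so F = 2 − 16 + 41 = 27.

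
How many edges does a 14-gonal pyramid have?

28

A pyramid on an n-gon base has one n-gon and n triangles: V = 14 + 1 = 15, E = 2·14 = 28, F = 14 + 1 = 15.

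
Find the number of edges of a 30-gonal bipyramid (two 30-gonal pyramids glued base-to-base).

A bipyramid over an n-gon has 2n triangular faces and n + 2 vertices: V = 30 + 2 = 32, E = 3·30 = 90, F = 2·30 = 60.

90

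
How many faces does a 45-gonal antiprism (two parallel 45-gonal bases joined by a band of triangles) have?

92

An antiprism on an n-gon has two n-gon caps and 2n triangles: V = 2·45 = 90, E = 4·45 = 180, F = 2·45 + 2 = 92.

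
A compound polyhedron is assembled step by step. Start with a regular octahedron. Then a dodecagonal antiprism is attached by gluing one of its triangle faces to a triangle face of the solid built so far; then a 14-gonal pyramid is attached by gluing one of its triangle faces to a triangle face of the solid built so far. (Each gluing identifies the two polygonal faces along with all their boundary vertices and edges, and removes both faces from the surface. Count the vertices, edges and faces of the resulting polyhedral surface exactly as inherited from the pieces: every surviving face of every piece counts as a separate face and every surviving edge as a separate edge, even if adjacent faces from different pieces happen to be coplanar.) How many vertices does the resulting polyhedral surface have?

A regular octahedron: V=6, E=12, F=8.
Attach a dodecagonal antiprism (V=24, E=48, F=26) along a 3-gon: merge 3 vertices and 3 edges, delete both glued faces → V=27, E=57, F=32.
Attach a 14-gonal pyramid (V=15, E=28, F=15) along a 3-gon: merge 3 vertices and 3 edges, delete both glued faces → V=39, E=82, F=45.
Check: V − E + F = 39 − 82 + 45 = 2.

39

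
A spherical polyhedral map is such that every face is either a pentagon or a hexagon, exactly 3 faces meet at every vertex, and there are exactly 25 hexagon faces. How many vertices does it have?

70

Let x be the number of pentagons; then F = 25 + x.
Edge–face incidences: 2E = 6·25 + 5·x = 150 + 5x.
Every vertex has degree 3, so 3V = 2E.
Euler: V − E + F = 2 ⇒ (2E)/3 − E + (25 + x) = 2.
Multiply by 6: 2·(2E) − 3·(2E) + 6·(25 + x) = 12, i.e. 150 + 6x − (150 + 5x) = 12.
Collecting terms: x = 12.
Then 2E = 150 + 5·12 = 210, so E = 105, V = 2E/3 = 70, F = 25 + 12 = 37.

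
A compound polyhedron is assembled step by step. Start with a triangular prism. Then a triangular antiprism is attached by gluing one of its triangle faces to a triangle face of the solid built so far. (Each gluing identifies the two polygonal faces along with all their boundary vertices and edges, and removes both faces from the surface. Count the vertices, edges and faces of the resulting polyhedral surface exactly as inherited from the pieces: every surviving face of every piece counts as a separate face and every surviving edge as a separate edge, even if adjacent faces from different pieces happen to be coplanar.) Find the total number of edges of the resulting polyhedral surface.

18

A triangular prism: V=6, E=9, F=5.
Attach a triangular antiprism (V=6, E=12, F=8) along a 3-gon: merge 3 vertices and 3 edges, delete both glued faces → V=9, E=18, F=11.
Check: V − E + F = 9 − 18 + 11 = 2.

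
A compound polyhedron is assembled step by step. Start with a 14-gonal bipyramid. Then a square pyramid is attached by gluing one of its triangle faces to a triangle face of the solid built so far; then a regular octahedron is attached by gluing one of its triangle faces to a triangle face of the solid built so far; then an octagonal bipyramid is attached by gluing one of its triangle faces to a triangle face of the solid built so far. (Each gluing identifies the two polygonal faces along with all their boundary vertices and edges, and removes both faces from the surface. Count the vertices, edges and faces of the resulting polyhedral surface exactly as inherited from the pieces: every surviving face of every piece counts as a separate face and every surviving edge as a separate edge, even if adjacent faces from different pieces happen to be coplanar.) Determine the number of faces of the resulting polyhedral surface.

A 14-gonal bipyramid: V=16, E=42, F=28.
Attach a square pyramid (V=5, E=8, F=5) along a 3-gon: merge 3 vertices and 3 edges, delete both glued faces → V=18, E=47, F=31.
Attach a regular octahedron (V=6, E=12, F=8) along a 3-gon: merge 3 vertices and 3 edges, delete both glued faces → V=21, E=56, F=37.
Attach an octagonal bipyramid (V=10, E=24, F=16) along a 3-gon: merge 3 vertices and 3 edges, delete both glued faces → V=28, E=77, F=51.
Check: V − E + F = 28 − 77 + 51 = 2.

51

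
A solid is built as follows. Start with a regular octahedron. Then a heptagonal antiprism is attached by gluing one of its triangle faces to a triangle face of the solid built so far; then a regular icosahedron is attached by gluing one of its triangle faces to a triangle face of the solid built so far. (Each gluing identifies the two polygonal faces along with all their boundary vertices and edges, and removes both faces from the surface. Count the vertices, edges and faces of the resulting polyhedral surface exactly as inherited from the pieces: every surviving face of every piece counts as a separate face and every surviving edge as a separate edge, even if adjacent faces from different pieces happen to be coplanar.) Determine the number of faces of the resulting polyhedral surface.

A regular octahedron: V=6, E=12, F=8.
Attach a heptagonal antiprism (V=14, E=28, F=16) along a 3-gon: merge 3 vertices and 3 edges, delete both glued faces → V=17, E=37, F=22.
Attach a regular icosahedron (V=12, E=30, F=20) along a 3-gon: merge 3 vertices and 3 edges, delete both glued faces → V=26, E=64, F=40.
Check: V − E + F = 26 − 64 + 40 = 2.

40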